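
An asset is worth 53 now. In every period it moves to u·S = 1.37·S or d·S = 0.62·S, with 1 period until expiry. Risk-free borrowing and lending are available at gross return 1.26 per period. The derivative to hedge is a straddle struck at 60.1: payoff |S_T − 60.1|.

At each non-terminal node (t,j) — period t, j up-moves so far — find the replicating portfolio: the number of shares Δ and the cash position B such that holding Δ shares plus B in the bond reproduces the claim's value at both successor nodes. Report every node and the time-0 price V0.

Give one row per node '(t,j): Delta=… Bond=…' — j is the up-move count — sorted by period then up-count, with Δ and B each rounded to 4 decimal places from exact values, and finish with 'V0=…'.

(0,0): Delta=-0.3706 Bond=31.2832
V0=11.6432

Since d<R<u, set p* = (R−d)/(u−d) = 0.8533; price each node as the discounted p*-expectation of its children.
Terminal values V(1,·): V(1,0)=27.2400, V(1,1)=12.5100
(0,0): S=53.0000. Δ = (V_up−V_dn)/(S_up−S_dn) = (12.5100−27.2400)/(72.6100−32.8600) = -0.3706. V = [p*·12.5100 + (1−p*)·27.2400]/1.26 = 11.6432. B = V − Δ·S = 31.2832.
The time-0 hedge costs 11.6432, which is the no-arbitrage price.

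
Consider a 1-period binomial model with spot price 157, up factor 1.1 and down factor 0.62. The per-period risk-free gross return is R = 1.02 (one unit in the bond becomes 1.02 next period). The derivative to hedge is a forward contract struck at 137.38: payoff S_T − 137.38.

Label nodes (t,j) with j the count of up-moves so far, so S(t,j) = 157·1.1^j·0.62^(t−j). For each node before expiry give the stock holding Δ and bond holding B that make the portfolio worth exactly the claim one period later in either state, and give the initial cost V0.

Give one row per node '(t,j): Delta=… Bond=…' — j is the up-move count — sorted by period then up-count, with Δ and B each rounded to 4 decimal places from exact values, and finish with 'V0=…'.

(0,0): Delta=1.0000 Bond=-134.6863
V0=22.3137

Since d<R<u, set p* = (R−d)/(u−d) = 0.8333; price each node as the discounted p*-expectation of its children.
Terminal values V(1,·): V(1,0)=-40.0400, V(1,1)=35.3200
(0,0): S=157.0000. Δ = (V_up−V_dn)/(S_up−S_dn) = (35.3200−-40.0400)/(172.7000−97.3400) = 1.0000. V = [p*·35.3200 + (1−p*)·-40.0400]/1.02 = 22.3137. B = V − Δ·S = -134.6863.
Self-financing check: at every node Δ·S+B equals the discounted successor values.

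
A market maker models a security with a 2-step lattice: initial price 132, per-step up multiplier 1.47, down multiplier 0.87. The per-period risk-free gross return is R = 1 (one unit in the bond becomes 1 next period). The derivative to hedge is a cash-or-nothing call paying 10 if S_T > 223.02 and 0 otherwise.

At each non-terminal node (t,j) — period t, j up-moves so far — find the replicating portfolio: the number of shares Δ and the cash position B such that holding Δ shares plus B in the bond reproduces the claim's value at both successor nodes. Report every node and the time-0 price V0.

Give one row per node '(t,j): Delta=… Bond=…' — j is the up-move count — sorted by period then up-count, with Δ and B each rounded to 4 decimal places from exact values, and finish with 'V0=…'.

Risk-neutral probability p* = (R−d)/(u−d) = (1−0.87)/(1.47−0.87) = 0.2167.
Terminal values V(2,·): V(2,0)=0.0000, V(2,1)=0.0000, V(2,2)=10.0000
(1,0): S=114.8400. Δ = (V_up−V_dn)/(S_up−S_dn) = (0.0000−0.0000)/(168.8148−99.9108) = 0.0000. V = [p*·0.0000 + (1−p*)·0.0000]/1 = 0.0000. B = V − Δ·S = 0.0000.
(1,1): S=194.0400. Δ = (V_up−V_dn)/(S_up−S_dn) = (10.0000−0.0000)/(285.2388−168.8148) = 0.0859. V = [p*·10.0000 + (1−p*)·0.0000]/1 = 2.1667. B = V − Δ·S = -14.5000.
(0,0): S=132.0000. Δ = (V_up−V_dn)/(S_up−S_dn) = (2.1667−0.0000)/(194.0400−114.8400) = 0.0274. V = [p*·2.1667 + (1−p*)·0.0000]/1 = 0.4694. B = V − Δ·S = -3.1417.
Check: Δ(0,0)·S0 + B(0,0) = 0.4694 = V0.

(0,0): Delta=0.0274 Bond=-3.1417
(1,0): Delta=0.0000 Bond=0.0000
(1,1): Delta=0.0859 Bond=-14.5000
V0=0.4694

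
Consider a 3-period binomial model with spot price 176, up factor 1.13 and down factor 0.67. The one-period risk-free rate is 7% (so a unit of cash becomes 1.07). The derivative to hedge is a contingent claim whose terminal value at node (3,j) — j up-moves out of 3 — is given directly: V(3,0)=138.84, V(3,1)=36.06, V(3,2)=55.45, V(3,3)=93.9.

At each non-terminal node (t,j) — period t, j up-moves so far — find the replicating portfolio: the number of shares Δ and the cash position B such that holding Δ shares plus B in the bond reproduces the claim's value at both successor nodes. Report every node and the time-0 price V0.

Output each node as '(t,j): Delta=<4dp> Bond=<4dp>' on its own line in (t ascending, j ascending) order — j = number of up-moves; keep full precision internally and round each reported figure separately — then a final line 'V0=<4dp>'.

(0,0): Delta=0.3423 Bond=5.1134
(1,0): Delta=0.0595 Bond=38.8105
(1,1): Delta=0.3674 Bond=0.4705
(2,0): Delta=-2.8281 Bond=269.6648
(2,1): Delta=0.3163 Bond=7.3066
(2,2): Delta=0.3719 Bond=-0.5171
V0=65.3495

Risk-neutral probability p* = (R−d)/(u−d) = (1.07−0.67)/(1.13−0.67) = 0.8696.
Terminal payoffs: V(3,0)=138.8400, V(3,1)=36.0600, V(3,2)=55.4500, V(3,3)=93.9000
(2,0): S=79.0064. Δ = (V_up−V_dn)/(S_up−S_dn) = (36.0600−138.8400)/(89.2772−52.9343) = -2.8281. V = [p*·36.0600 + (1−p*)·138.8400]/1.07 = 46.2300. B = V − Δ·S = 269.6648.
(2,1): S=133.2496. Δ = (V_up−V_dn)/(S_up−S_dn) = (55.4500−36.0600)/(150.5720−89.2772) = 0.3163. V = [p*·55.4500 + (1−p*)·36.0600]/1.07 = 49.4588. B = V − Δ·S = 7.3066.
(2,2): S=224.7344. Δ = (V_up−V_dn)/(S_up−S_dn) = (93.9000−55.4500)/(253.9499−150.5720) = 0.3719. V = [p*·93.9000 + (1−p*)·55.4500]/1.07 = 83.0699. B = V − Δ·S = -0.5171.
(1,0): S=117.9200. Δ = (V_up−V_dn)/(S_up−S_dn) = (49.4588−46.2300)/(133.2496−79.0064) = 0.0595. V = [p*·49.4588 + (1−p*)·46.2300]/1.07 = 45.8295. B = V − Δ·S = 38.8105.
(1,1): S=198.8800. Δ = (V_up−V_dn)/(S_up−S_dn) = (83.0699−49.4588)/(224.7344−133.2496) = 0.3674. V = [p*·83.0699 + (1−p*)·49.4588]/1.07 = 73.5382. B = V − Δ·S = 0.4705.
(0,0): S=176.0000. Δ = (V_up−V_dn)/(S_up−S_dn) = (73.5382−45.8295)/(198.8800−117.9200) = 0.3423. V = [p*·73.5382 + (1−p*)·45.8295]/1.07 = 65.3495. B = V − Δ·S = 5.1134.
The time-0 hedge costs 65.3495, which is the no-arbitrage price.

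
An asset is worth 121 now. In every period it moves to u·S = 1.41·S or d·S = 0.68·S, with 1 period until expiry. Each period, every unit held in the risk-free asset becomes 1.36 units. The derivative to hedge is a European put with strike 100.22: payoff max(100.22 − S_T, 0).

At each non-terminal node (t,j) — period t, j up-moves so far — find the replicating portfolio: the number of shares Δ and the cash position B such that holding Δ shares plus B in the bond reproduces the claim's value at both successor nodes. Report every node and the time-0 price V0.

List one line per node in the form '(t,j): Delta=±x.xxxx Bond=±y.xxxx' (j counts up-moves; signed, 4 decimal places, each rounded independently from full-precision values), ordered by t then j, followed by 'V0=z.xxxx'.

(0,0): Delta=-0.2031 Bond=25.4788
V0=0.9035

Since d<R<u, set p* = (R−d)/(u−d) = 0.9315; price each node as the discounted p*-expectation of its children.
Terminal payoffs: V(1,0)=17.9400, V(1,1)=0.0000
Node (0,0) S=121.0000: V=(p*·0.0000+(1−p*)·17.9400)/1.36=0.9035; Δ=(0.0000−17.9400)/(170.6100−82.2800)=-0.2031; B=V−Δ·S=25.4788
The time-0 hedge costs 0.9035, which is the no-arbitrage price.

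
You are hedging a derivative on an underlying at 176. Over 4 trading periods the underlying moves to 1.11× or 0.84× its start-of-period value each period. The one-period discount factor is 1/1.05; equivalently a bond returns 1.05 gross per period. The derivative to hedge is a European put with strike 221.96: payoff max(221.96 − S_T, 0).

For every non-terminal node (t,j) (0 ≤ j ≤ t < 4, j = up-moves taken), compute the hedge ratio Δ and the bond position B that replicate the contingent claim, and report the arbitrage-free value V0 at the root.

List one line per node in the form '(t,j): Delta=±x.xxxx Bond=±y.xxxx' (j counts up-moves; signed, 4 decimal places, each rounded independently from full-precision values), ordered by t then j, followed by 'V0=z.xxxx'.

(0,0): Delta=-0.6132 Bond=128.1493
(1,0): Delta=-1.0000 Bond=191.7374
(1,1): Delta=-0.5296 Bond=118.2195
(2,0): Delta=-1.0000 Bond=201.3243
(2,1): Delta=-1.0000 Bond=201.3243
(2,2): Delta=-0.4279 Bond=102.0751
(3,0): Delta=-1.0000 Bond=211.3905
(3,1): Delta=-1.0000 Bond=211.3905
(3,2): Delta=-1.0000 Bond=211.3905
(3,3): Delta=-0.3042 Bond=77.4041
V0=20.2215

No-arbitrage ⇒ martingale measure with p* = (R−d)/(u−d) = 0.7778.
At expiry t=4: V(4,0)=134.3346, V(4,1)=106.1693, V(4,2)=68.9509, V(4,3)=19.7694, V(4,4)=0.0000
(3,0): S=104.3159. Δ = (V_up−V_dn)/(S_up−S_dn) = (106.1693−134.3346)/(115.7907−87.6254) = -1.0000. V = [p*·106.1693 + (1−p*)·134.3346]/1.05 = 107.0746. B = V − Δ·S = 211.3905.
(3,1): S=137.8460. Δ = (V_up−V_dn)/(S_up−S_dn) = (68.9509−106.1693)/(153.0091−115.7907) = -1.0000. V = [p*·68.9509 + (1−p*)·106.1693]/1.05 = 73.5445. B = V − Δ·S = 211.3905.
(3,2): S=182.1537. Δ = (V_up−V_dn)/(S_up−S_dn) = (19.7694−68.9509)/(202.1906−153.0091) = -1.0000. V = [p*·19.7694 + (1−p*)·68.9509]/1.05 = 29.2368. B = V − Δ·S = 211.3905.
(3,3): S=240.7031. Δ = (V_up−V_dn)/(S_up−S_dn) = (0.0000−19.7694)/(267.1804−202.1906) = -0.3042. V = [p*·0.0000 + (1−p*)·19.7694]/1.05 = 4.1840. B = V − Δ·S = 77.4041.
(2,0): S=124.1856. Δ = (V_up−V_dn)/(S_up−S_dn) = (73.5445−107.0746)/(137.8460−104.3159) = -1.0000. V = [p*·73.5445 + (1−p*)·107.0746]/1.05 = 77.1387. B = V − Δ·S = 201.3243.
(2,1): S=164.1024. Δ = (V_up−V_dn)/(S_up−S_dn) = (29.2368−73.5445)/(182.1537−137.8460) = -1.0000. V = [p*·29.2368 + (1−p*)·73.5445]/1.05 = 37.2219. B = V − Δ·S = 201.3243.
(2,2): S=216.8496. Δ = (V_up−V_dn)/(S_up−S_dn) = (4.1840−29.2368)/(240.7031−182.1537) = -0.4279. V = [p*·4.1840 + (1−p*)·29.2368]/1.05 = 9.2869. B = V − Δ·S = 102.0751.
(1,0): S=147.8400. Δ = (V_up−V_dn)/(S_up−S_dn) = (37.2219−77.1387)/(164.1024−124.1856) = -1.0000. V = [p*·37.2219 + (1−p*)·77.1387]/1.05 = 43.8974. B = V − Δ·S = 191.7374.
(1,1): S=195.3600. Δ = (V_up−V_dn)/(S_up−S_dn) = (9.2869−37.2219)/(216.8496−164.1024) = -0.5296. V = [p*·9.2869 + (1−p*)·37.2219]/1.05 = 14.7569. B = V − Δ·S = 118.2195.
(0,0): S=176.0000. Δ = (V_up−V_dn)/(S_up−S_dn) = (14.7569−43.8974)/(195.3600−147.8400) = -0.6132. V = [p*·14.7569 + (1−p*)·43.8974]/1.05 = 20.2215. B = V − Δ·S = 128.1493.
Check: Δ(0,0)·S0 + B(0,0) = 20.2215 = V0.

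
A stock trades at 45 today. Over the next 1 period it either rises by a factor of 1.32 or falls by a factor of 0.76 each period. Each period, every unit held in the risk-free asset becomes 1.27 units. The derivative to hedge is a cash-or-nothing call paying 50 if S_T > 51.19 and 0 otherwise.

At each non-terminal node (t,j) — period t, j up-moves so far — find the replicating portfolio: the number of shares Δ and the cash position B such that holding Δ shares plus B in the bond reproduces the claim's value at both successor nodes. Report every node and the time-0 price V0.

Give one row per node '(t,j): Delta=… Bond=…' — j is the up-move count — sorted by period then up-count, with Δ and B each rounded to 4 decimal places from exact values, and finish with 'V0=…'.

(0,0): Delta=1.9841 Bond=-53.4308
V0=35.8549

Risk-neutral probability p* = (R−d)/(u−d) = (1.27−0.76)/(1.32−0.76) = 0.9107.
Terminal values V(1,·): V(1,0)=0.0000, V(1,1)=50.0000
Node (0,0) S=45.0000: V=(p*·50.0000+(1−p*)·0.0000)/1.27=35.8549; Δ=(50.0000−0.0000)/(59.4000−34.2000)=1.9841; B=V−Δ·S=-53.4308
The time-0 hedge costs 35.8549, which is the no-arbitrage price.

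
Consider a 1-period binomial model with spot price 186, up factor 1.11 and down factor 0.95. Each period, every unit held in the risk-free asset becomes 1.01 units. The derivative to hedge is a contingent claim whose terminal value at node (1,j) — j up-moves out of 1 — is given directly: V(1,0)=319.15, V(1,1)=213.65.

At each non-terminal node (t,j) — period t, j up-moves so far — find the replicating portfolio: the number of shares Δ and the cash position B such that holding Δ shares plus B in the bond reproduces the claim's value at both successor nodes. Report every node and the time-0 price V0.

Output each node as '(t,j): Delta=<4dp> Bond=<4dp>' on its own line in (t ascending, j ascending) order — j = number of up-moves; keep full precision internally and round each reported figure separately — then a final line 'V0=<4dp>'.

(0,0): Delta=-3.5450 Bond=936.1943
V0=276.8193

Since d<R<u, set p* = (R−d)/(u−d) = 0.3750; price each node as the discounted p*-expectation of its children.
At expiry t=1: V(1,0)=319.1500, V(1,1)=213.6500
Node (0,0) S=186.0000: V=(p*·213.6500+(1−p*)·319.1500)/1.01=276.8193; Δ=(213.6500−319.1500)/(206.4600−176.7000)=-3.5450; B=V−Δ·S=936.1943
Self-financing check: at every node Δ·S+B equals the discounted successor values.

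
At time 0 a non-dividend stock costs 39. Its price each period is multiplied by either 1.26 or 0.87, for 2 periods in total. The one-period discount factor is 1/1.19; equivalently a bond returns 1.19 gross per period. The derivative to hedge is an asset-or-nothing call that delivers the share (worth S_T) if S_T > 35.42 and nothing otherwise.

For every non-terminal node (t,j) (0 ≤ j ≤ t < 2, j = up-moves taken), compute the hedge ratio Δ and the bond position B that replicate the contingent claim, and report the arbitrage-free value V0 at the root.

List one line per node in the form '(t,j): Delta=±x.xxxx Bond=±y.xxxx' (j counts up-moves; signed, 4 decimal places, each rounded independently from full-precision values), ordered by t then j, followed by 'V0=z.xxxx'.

Since d<R<u, set p* = (R−d)/(u−d) = 0.8205; price each node as the discounted p*-expectation of its children.
At expiry t=2: V(2,0)=0.0000, V(2,1)=42.7518, V(2,2)=61.9164
(1,0): S=33.9300. Δ = (V_up−V_dn)/(S_up−S_dn) = (42.7518−0.0000)/(42.7518−29.5191) = 3.2308. V = [p*·42.7518 + (1−p*)·0.0000]/1.19 = 29.4776. B = V − Δ·S = -80.1424.
(1,1): S=49.1400. Δ = (V_up−V_dn)/(S_up−S_dn) = (61.9164−42.7518)/(61.9164−42.7518) = 1.0000. V = [p*·61.9164 + (1−p*)·42.7518]/1.19 = 49.1400. B = V − Δ·S = 0.0000.
(0,0): S=39.0000. Δ = (V_up−V_dn)/(S_up−S_dn) = (49.1400−29.4776)/(49.1400−33.9300) = 1.2927. V = [p*·49.1400 + (1−p*)·29.4776]/1.19 = 38.3285. B = V − Δ·S = -12.0878.
The time-0 hedge costs 38.3285, which is the no-arbitrage price.

(0,0): Delta=1.2927 Bond=-12.0878
(1,0): Delta=3.2308 Bond=-80.1424
(1,1): Delta=1.0000 Bond=0.0000
V0=38.3285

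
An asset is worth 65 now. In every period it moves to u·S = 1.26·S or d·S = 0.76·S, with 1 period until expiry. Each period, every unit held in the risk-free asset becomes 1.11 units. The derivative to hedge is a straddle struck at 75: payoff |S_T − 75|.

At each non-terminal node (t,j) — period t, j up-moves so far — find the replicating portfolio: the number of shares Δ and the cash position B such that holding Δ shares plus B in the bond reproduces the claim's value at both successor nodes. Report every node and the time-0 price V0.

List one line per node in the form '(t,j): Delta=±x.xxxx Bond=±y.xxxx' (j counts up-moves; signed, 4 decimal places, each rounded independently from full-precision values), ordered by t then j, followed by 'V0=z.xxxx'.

Under the risk-neutral measure, an up-move has probability p* = (R−d)/(u−d) = 0.7000 and values discount at R = 1.11.
Terminal values V(1,·): V(1,0)=25.6000, V(1,1)=6.9000
(0,0): S=65.0000. Δ = (V_up−V_dn)/(S_up−S_dn) = (6.9000−25.6000)/(81.9000−49.4000) = -0.5754. V = [p*·6.9000 + (1−p*)·25.6000]/1.11 = 11.2703. B = V − Δ·S = 48.6703.
Each (Δ,B) replicates both successor values, so the strategy is self-financing and V0 is arbitrage-free.

(0,0): Delta=-0.5754 Bond=48.6703
V0=11.2703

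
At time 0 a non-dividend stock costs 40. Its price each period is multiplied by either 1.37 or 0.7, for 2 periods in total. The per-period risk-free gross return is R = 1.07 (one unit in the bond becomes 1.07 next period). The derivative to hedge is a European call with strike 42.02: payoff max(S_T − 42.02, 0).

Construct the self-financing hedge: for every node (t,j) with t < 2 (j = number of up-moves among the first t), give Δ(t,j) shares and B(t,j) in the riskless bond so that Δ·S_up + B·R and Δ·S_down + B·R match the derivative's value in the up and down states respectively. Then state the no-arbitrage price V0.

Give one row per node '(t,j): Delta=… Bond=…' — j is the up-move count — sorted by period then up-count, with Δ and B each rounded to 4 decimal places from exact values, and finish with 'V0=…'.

No-arbitrage ⇒ martingale measure with p* = (R−d)/(u−d) = 0.5522.
At expiry t=2: V(2,0)=0.0000, V(2,1)=0.0000, V(2,2)=33.0560
  t=1,j=0: stock 28.0000 → up 38.3600 (V=0.0000), down 19.6000 (V=0.0000). Price 0.0000; hedge Δ=0.0000, bond B=0.0000.
  t=1,j=1: stock 54.8000 → up 75.0760 (V=33.0560), down 38.3600 (V=0.0000). Price 17.0606; hedge Δ=0.9003, bond B=-32.2767.
  t=0,j=0: stock 40.0000 → up 54.8000 (V=17.0606), down 28.0000 (V=0.0000). Price 8.8051; hedge Δ=0.6366, bond B=-16.6584.
Each (Δ,B) replicates both successor values, so the strategy is self-financing and V0 is arbitrage-free.

(0,0): Delta=0.6366 Bond=-16.6584
(1,0): Delta=0.0000 Bond=0.0000
(1,1): Delta=0.9003 Bond=-32.2767
V0=8.8051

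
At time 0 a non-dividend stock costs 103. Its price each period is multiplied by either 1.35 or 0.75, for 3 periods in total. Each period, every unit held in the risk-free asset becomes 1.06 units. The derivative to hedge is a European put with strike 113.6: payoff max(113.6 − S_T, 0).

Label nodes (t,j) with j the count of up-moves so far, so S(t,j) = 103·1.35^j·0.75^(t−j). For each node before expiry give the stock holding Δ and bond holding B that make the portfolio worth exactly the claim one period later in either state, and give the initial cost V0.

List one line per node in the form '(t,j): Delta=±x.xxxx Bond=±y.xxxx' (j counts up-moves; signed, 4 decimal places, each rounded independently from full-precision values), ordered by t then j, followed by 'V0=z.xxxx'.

(0,0): Delta=-0.3715 Bond=55.6679
(1,0): Delta=-0.7141 Bond=85.4762
(1,1): Delta=-0.1934 Bond=34.2475
(2,0): Delta=-1.0000 Bond=107.1698
(2,1): Delta=-0.5655 Bond=75.1083
(2,2): Delta=0.0000 Bond=0.0000
V0=17.4078

Since d<R<u, set p* = (R−d)/(u−d) = 0.5167; price each node as the discounted p*-expectation of its children.
At expiry t=3: V(3,0)=70.1469, V(3,1)=35.3844, V(3,2)=0.0000, V(3,3)=0.0000
(2,0): S=57.9375. Δ = (V_up−V_dn)/(S_up−S_dn) = (35.3844−70.1469)/(78.2156−43.4531) = -1.0000. V = [p*·35.3844 + (1−p*)·70.1469]/1.06 = 49.2323. B = V − Δ·S = 107.1698.
(2,1): S=104.2875. Δ = (V_up−V_dn)/(S_up−S_dn) = (0.0000−35.3844)/(140.7881−78.2156) = -0.5655. V = [p*·0.0000 + (1−p*)·35.3844]/1.06 = 16.1344. B = V − Δ·S = 75.1083.
(2,2): S=187.7175. Δ = (V_up−V_dn)/(S_up−S_dn) = (0.0000−0.0000)/(253.4186−140.7881) = 0.0000. V = [p*·0.0000 + (1−p*)·0.0000]/1.06 = 0.0000. B = V − Δ·S = 0.0000.
(1,0): S=77.2500. Δ = (V_up−V_dn)/(S_up−S_dn) = (16.1344−49.2323)/(104.2875−57.9375) = -0.7141. V = [p*·16.1344 + (1−p*)·49.2323]/1.06 = 30.3129. B = V − Δ·S = 85.4762.
(1,1): S=139.0500. Δ = (V_up−V_dn)/(S_up−S_dn) = (0.0000−16.1344)/(187.7175−104.2875) = -0.1934. V = [p*·0.0000 + (1−p*)·16.1344]/1.06 = 7.3569. B = V − Δ·S = 34.2475.
(0,0): S=103.0000. Δ = (V_up−V_dn)/(S_up−S_dn) = (7.3569−30.3129)/(139.0500−77.2500) = -0.3715. V = [p*·7.3569 + (1−p*)·30.3129]/1.06 = 17.4078. B = V − Δ·S = 55.6679.
Each (Δ,B) replicates both successor values, so the strategy is self-financing and V0 is arbitrage-free.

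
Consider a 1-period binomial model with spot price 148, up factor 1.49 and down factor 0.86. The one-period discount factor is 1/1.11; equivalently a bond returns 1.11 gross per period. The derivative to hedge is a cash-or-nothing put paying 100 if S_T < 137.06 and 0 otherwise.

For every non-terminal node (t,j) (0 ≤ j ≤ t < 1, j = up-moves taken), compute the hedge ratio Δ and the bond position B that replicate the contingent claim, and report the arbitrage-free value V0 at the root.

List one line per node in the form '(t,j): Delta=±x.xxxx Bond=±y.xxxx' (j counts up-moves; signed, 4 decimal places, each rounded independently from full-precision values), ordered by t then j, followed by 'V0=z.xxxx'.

The replicating-portfolio and risk-neutral prices coincide; use p* = (1.11−0.86)/(1.49−0.86) = 0.3968 for the latter.
Payoff layer (t=1): V(1,0)=100.0000, V(1,1)=0.0000
Node (0,0) S=148.0000: V=(p*·0.0000+(1−p*)·100.0000)/1.11=54.3401; Δ=(0.0000−100.0000)/(220.5200−127.2800)=-1.0725; B=V−Δ·S=213.0702
The time-0 hedge costs 54.3401, which is the no-arbitrage price.

(0,0): Delta=-1.0725 Bond=213.0702
V0=54.3401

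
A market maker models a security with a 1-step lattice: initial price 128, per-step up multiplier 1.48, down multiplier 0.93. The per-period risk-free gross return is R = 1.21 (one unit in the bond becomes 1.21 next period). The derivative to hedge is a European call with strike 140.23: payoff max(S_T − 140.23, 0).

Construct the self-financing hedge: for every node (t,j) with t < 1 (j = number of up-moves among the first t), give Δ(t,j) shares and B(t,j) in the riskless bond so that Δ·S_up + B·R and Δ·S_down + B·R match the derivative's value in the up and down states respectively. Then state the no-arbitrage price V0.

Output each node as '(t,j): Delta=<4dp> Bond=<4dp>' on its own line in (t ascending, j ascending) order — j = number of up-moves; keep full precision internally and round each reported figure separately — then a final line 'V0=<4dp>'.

(0,0): Delta=0.6990 Bond=-68.7683
V0=20.7044

Under the risk-neutral measure, an up-move has probability p* = (R−d)/(u−d) = 0.5091 and values discount at R = 1.21.
Terminal values V(1,·): V(1,0)=0.0000, V(1,1)=49.2100
(0,0): S=128.0000. Δ = (V_up−V_dn)/(S_up−S_dn) = (49.2100−0.0000)/(189.4400−119.0400) = 0.6990. V = [p*·49.2100 + (1−p*)·0.0000]/1.21 = 20.7044. B = V − Δ·S = -68.7683.
Check: Δ(0,0)·S0 + B(0,0) = 20.7044 = V0.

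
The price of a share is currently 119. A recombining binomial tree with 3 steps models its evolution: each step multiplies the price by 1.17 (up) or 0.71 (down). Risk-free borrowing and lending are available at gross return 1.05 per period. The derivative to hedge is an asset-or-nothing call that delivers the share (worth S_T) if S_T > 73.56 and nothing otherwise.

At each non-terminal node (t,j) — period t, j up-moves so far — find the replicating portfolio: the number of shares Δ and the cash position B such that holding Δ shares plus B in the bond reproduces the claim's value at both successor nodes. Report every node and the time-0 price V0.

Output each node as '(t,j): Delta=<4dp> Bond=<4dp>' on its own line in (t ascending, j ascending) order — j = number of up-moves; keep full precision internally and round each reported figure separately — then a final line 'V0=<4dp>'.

(0,0): Delta=1.4174 Bond=-59.4681
(1,0): Delta=2.0948 Bond=-119.6796
(1,1): Delta=1.2723 Bond=-42.2398
(2,0): Delta=0.0000 Bond=0.0000
(2,1): Delta=2.5435 Bond=-170.0154
(2,2): Delta=1.0000 Bond=0.0000
V0=109.1979

Risk-neutral probability p* = (R−d)/(u−d) = (1.05−0.71)/(1.17−0.71) = 0.7391.
Terminal values V(3,·): V(3,0)=0.0000, V(3,1)=0.0000, V(3,2)=115.6584, V(3,3)=190.5919
Node (2,0) S=59.9879: V=(p*·0.0000+(1−p*)·0.0000)/1.05=0.0000; Δ=(0.0000−0.0000)/(70.1858−42.5914)=0.0000; B=V−Δ·S=0.0000
Node (2,1) S=98.8533: V=(p*·115.6584+(1−p*)·0.0000)/1.05=81.4158; Δ=(115.6584−0.0000)/(115.6584−70.1858)=2.5435; B=V−Δ·S=-170.0154
Node (2,2) S=162.8991: V=(p*·190.5919+(1−p*)·115.6584)/1.05=162.8991; Δ=(190.5919−115.6584)/(190.5919−115.6584)=1.0000; B=V−Δ·S=0.0000
Node (1,0) S=84.4900: V=(p*·81.4158+(1−p*)·0.0000)/1.05=57.3113; Δ=(81.4158−0.0000)/(98.8533−59.9879)=2.0948; B=V−Δ·S=-119.6796
Node (1,1) S=139.2300: V=(p*·162.8991+(1−p*)·81.4158)/1.05=134.8977; Δ=(162.8991−81.4158)/(162.8991−98.8533)=1.2723; B=V−Δ·S=-42.2398
Node (0,0) S=119.0000: V=(p*·134.8977+(1−p*)·57.3113)/1.05=109.1979; Δ=(134.8977−57.3113)/(139.2300−84.4900)=1.4174; B=V−Δ·S=-59.4681
Each (Δ,B) replicates both successor values, so the strategy is self-financing and V0 is arbitrage-free.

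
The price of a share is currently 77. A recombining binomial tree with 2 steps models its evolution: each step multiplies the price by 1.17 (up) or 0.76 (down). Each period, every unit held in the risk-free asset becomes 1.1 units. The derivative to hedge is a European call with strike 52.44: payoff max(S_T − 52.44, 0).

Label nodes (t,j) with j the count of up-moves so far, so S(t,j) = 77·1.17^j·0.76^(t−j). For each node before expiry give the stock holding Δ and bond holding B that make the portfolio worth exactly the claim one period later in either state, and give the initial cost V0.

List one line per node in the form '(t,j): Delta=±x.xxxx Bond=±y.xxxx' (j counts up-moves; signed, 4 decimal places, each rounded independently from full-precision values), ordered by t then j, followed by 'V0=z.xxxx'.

No-arbitrage ⇒ martingale measure with p* = (R−d)/(u−d) = 0.8293.
At expiry t=2: V(2,0)=0.0000, V(2,1)=16.0284, V(2,2)=52.9653
(1,0): S=58.5200. Δ = (V_up−V_dn)/(S_up−S_dn) = (16.0284−0.0000)/(68.4684−44.4752) = 0.6680. V = [p*·16.0284 + (1−p*)·0.0000]/1.1 = 12.0835. B = V − Δ·S = -27.0102.
(1,1): S=90.0900. Δ = (V_up−V_dn)/(S_up−S_dn) = (52.9653−16.0284)/(105.4053−68.4684) = 1.0000. V = [p*·52.9653 + (1−p*)·16.0284]/1.1 = 42.4173. B = V − Δ·S = -47.6727.
(0,0): S=77.0000. Δ = (V_up−V_dn)/(S_up−S_dn) = (42.4173−12.0835)/(90.0900−58.5200) = 0.9608. V = [p*·42.4173 + (1−p*)·12.0835]/1.1 = 33.8530. B = V − Δ·S = -40.1318.
Each (Δ,B) replicates both successor values, so the strategy is self-financing and V0 is arbitrage-free.

(0,0): Delta=0.9608 Bond=-40.1318
(1,0): Delta=0.6680 Bond=-27.0102
(1,1): Delta=1.0000 Bond=-47.6727
V0=33.8530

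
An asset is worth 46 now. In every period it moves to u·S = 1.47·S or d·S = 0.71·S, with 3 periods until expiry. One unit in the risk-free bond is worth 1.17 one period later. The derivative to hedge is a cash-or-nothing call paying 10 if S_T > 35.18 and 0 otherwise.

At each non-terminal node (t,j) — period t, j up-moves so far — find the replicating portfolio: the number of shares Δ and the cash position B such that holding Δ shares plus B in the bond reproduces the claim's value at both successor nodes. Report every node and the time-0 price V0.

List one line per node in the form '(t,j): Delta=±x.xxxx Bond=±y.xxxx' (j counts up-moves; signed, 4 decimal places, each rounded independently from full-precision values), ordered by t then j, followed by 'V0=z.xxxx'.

(0,0): Delta=0.0998 Bond=-0.4999
(1,0): Delta=0.2084 Bond=-4.1306
(1,1): Delta=0.0656 Bond=1.7276
(2,0): Delta=0.0000 Bond=0.0000
(2,1): Delta=0.2741 Bond=-7.9847
(2,2): Delta=0.0000 Bond=8.5470
V0=4.0931

No-arbitrage ⇒ martingale measure with p* = (R−d)/(u−d) = 0.6053.
Terminal payoffs: V(3,0)=0.0000, V(3,1)=0.0000, V(3,2)=10.0000, V(3,3)=10.0000
(2,0): S=23.1886. Δ = (V_up−V_dn)/(S_up−S_dn) = (0.0000−0.0000)/(34.0872−16.4639) = 0.0000. V = [p*·0.0000 + (1−p*)·0.0000]/1.17 = 0.0000. B = V − Δ·S = 0.0000.
(2,1): S=48.0102. Δ = (V_up−V_dn)/(S_up−S_dn) = (10.0000−0.0000)/(70.5750−34.0872) = 0.2741. V = [p*·10.0000 + (1−p*)·0.0000]/1.17 = 5.1732. B = V − Δ·S = -7.9847.
(2,2): S=99.4014. Δ = (V_up−V_dn)/(S_up−S_dn) = (10.0000−10.0000)/(146.1201−70.5750) = 0.0000. V = [p*·10.0000 + (1−p*)·10.0000]/1.17 = 8.5470. B = V − Δ·S = 8.5470.
(1,0): S=32.6600. Δ = (V_up−V_dn)/(S_up−S_dn) = (5.1732−0.0000)/(48.0102−23.1886) = 0.2084. V = [p*·5.1732 + (1−p*)·0.0000]/1.17 = 2.6762. B = V − Δ·S = -4.1306.
(1,1): S=67.6200. Δ = (V_up−V_dn)/(S_up−S_dn) = (8.5470−5.1732)/(99.4014−48.0102) = 0.0656. V = [p*·8.5470 + (1−p*)·5.1732]/1.17 = 6.1669. B = V − Δ·S = 1.7276.
(0,0): S=46.0000. Δ = (V_up−V_dn)/(S_up−S_dn) = (6.1669−2.6762)/(67.6200−32.6600) = 0.0998. V = [p*·6.1669 + (1−p*)·2.6762]/1.17 = 4.0931. B = V − Δ·S = -0.4999.
Check: Δ(0,0)·S0 + B(0,0) = 4.0931 = V0.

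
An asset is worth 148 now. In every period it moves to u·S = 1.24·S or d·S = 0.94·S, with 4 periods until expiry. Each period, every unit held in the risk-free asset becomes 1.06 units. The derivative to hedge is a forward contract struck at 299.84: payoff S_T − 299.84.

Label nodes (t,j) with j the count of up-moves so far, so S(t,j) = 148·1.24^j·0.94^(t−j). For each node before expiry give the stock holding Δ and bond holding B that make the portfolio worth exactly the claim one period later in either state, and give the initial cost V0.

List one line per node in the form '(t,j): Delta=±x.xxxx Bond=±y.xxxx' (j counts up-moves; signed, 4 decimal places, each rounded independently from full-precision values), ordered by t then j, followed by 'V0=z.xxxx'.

(0,0): Delta=1.0000 Bond=-237.5014
(1,0): Delta=1.0000 Bond=-251.7514
(1,1): Delta=1.0000 Bond=-251.7514
(2,0): Delta=1.0000 Bond=-266.8565
(2,1): Delta=1.0000 Bond=-266.8565
(2,2): Delta=1.0000 Bond=-266.8565
(3,0): Delta=1.0000 Bond=-282.8679
(3,1): Delta=1.0000 Bond=-282.8679
(3,2): Delta=1.0000 Bond=-282.8679
(3,3): Delta=1.0000 Bond=-282.8679
V0=-89.5014

Under the risk-neutral measure, an up-move has probability p* = (R−d)/(u−d) = 0.4000 and values discount at R = 1.06.
Payoff layer (t=4): V(4,0)=-184.2892, V(4,1)=-147.4112, V(4,2)=-98.7637, V(4,3)=-34.5905, V(4,4)=50.0636
(3,0): S=122.9264. Δ = (V_up−V_dn)/(S_up−S_dn) = (-147.4112−-184.2892)/(152.4288−115.5508) = 1.0000. V = [p*·-147.4112 + (1−p*)·-184.2892]/1.06 = -159.9415. B = V − Δ·S = -282.8679.
(3,1): S=162.1583. Δ = (V_up−V_dn)/(S_up−S_dn) = (-98.7637−-147.4112)/(201.0763−152.4288) = 1.0000. V = [p*·-98.7637 + (1−p*)·-147.4112]/1.06 = -120.7097. B = V − Δ·S = -282.8679.
(3,2): S=213.9109. Δ = (V_up−V_dn)/(S_up−S_dn) = (-34.5905−-98.7637)/(265.2495−201.0763) = 1.0000. V = [p*·-34.5905 + (1−p*)·-98.7637]/1.06 = -68.9570. B = V − Δ·S = -282.8679.
(3,3): S=282.1804. Δ = (V_up−V_dn)/(S_up−S_dn) = (50.0636−-34.5905)/(349.9036−265.2495) = 1.0000. V = [p*·50.0636 + (1−p*)·-34.5905]/1.06 = -0.6876. B = V − Δ·S = -282.8679.
(2,0): S=130.7728. Δ = (V_up−V_dn)/(S_up−S_dn) = (-120.7097−-159.9415)/(162.1583−122.9264) = 1.0000. V = [p*·-120.7097 + (1−p*)·-159.9415]/1.06 = -136.0837. B = V − Δ·S = -266.8565.
(2,1): S=172.5088. Δ = (V_up−V_dn)/(S_up−S_dn) = (-68.9570−-120.7097)/(213.9109−162.1583) = 1.0000. V = [p*·-68.9570 + (1−p*)·-120.7097]/1.06 = -94.3477. B = V − Δ·S = -266.8565.
(2,2): S=227.5648. Δ = (V_up−V_dn)/(S_up−S_dn) = (-0.6876−-68.9570)/(282.1804−213.9109) = 1.0000. V = [p*·-0.6876 + (1−p*)·-68.9570]/1.06 = -39.2917. B = V − Δ·S = -266.8565.
(1,0): S=139.1200. Δ = (V_up−V_dn)/(S_up−S_dn) = (-94.3477−-136.0837)/(172.5088−130.7728) = 1.0000. V = [p*·-94.3477 + (1−p*)·-136.0837]/1.06 = -112.6314. B = V − Δ·S = -251.7514.
(1,1): S=183.5200. Δ = (V_up−V_dn)/(S_up−S_dn) = (-39.2917−-94.3477)/(227.5648−172.5088) = 1.0000. V = [p*·-39.2917 + (1−p*)·-94.3477]/1.06 = -68.2314. B = V − Δ·S = -251.7514.
(0,0): S=148.0000. Δ = (V_up−V_dn)/(S_up−S_dn) = (-68.2314−-112.6314)/(183.5200−139.1200) = 1.0000. V = [p*·-68.2314 + (1−p*)·-112.6314]/1.06 = -89.5014. B = V − Δ·S = -237.5014.
The time-0 hedge costs -89.5014, which is the no-arbitrage price.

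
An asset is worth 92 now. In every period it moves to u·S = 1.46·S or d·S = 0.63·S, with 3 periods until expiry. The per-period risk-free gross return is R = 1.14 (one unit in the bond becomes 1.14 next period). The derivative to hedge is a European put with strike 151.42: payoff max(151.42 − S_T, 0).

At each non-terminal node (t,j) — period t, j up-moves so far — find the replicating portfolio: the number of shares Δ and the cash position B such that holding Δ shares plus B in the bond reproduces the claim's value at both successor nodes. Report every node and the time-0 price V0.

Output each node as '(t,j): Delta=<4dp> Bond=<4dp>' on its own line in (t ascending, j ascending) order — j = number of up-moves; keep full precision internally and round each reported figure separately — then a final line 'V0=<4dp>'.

(0,0): Delta=-0.4868 Bond=76.1107
(1,0): Delta=-1.0000 Bond=116.5128
(1,1): Delta=-0.3478 Bond=68.1016
(2,0): Delta=-1.0000 Bond=132.8246
(2,1): Delta=-1.0000 Bond=132.8246
(2,2): Delta=-0.1712 Bond=43.0076
V0=31.3275

Since d<R<u, set p* = (R−d)/(u−d) = 0.6145; price each node as the discounted p*-expectation of its children.
Terminal payoffs: V(3,0)=128.4157, V(3,1)=98.1084, V(3,2)=27.8725, V(3,3)=0.0000
(2,0): S=36.5148. Δ = (V_up−V_dn)/(S_up−S_dn) = (98.1084−128.4157)/(53.3116−23.0043) = -1.0000. V = [p*·98.1084 + (1−p*)·128.4157]/1.14 = 96.3098. B = V − Δ·S = 132.8246.
(2,1): S=84.6216. Δ = (V_up−V_dn)/(S_up−S_dn) = (27.8725−98.1084)/(123.5475−53.3116) = -1.0000. V = [p*·27.8725 + (1−p*)·98.1084]/1.14 = 48.2030. B = V − Δ·S = 132.8246.
(2,2): S=196.1072. Δ = (V_up−V_dn)/(S_up−S_dn) = (0.0000−27.8725)/(286.3165−123.5475) = -0.1712. V = [p*·0.0000 + (1−p*)·27.8725]/1.14 = 9.4263. B = V − Δ·S = 43.0076.
(1,0): S=57.9600. Δ = (V_up−V_dn)/(S_up−S_dn) = (48.2030−96.3098)/(84.6216−36.5148) = -1.0000. V = [p*·48.2030 + (1−p*)·96.3098]/1.14 = 58.5528. B = V − Δ·S = 116.5128.
(1,1): S=134.3200. Δ = (V_up−V_dn)/(S_up−S_dn) = (9.4263−48.2030)/(196.1072−84.6216) = -0.3478. V = [p*·9.4263 + (1−p*)·48.2030]/1.14 = 21.3828. B = V − Δ·S = 68.1016.
(0,0): S=92.0000. Δ = (V_up−V_dn)/(S_up−S_dn) = (21.3828−58.5528)/(134.3200−57.9600) = -0.4868. V = [p*·21.3828 + (1−p*)·58.5528]/1.14 = 31.3275. B = V − Δ·S = 76.1107.
Root portfolio cost Δ·92+B reproduces V0=31.3275.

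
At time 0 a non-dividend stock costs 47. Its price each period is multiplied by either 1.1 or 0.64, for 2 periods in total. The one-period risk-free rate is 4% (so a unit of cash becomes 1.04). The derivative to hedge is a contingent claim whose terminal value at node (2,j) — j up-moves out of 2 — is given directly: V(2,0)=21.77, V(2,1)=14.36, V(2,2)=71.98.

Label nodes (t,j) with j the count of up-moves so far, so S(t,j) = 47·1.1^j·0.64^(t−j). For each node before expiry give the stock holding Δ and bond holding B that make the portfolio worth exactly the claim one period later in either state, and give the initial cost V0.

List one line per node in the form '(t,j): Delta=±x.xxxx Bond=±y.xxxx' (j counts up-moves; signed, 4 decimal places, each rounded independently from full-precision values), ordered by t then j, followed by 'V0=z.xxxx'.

(0,0): Delta=2.1854 Bond=-49.0377
(1,0): Delta=-0.5355 Bond=30.8457
(1,1): Delta=2.4228 Bond=-63.2759
V0=53.6752

Since d<R<u, set p* = (R−d)/(u−d) = 0.8696; price each node as the discounted p*-expectation of its children.
Terminal payoffs: V(2,0)=21.7700, V(2,1)=14.3600, V(2,2)=71.9800
  t=1,j=0: stock 30.0800 → up 33.0880 (V=14.3600), down 19.2512 (V=21.7700). Price 14.7370; hedge Δ=-0.5355, bond B=30.8457.
  t=1,j=1: stock 51.7000 → up 56.8700 (V=71.9800), down 33.0880 (V=14.3600). Price 61.9849; hedge Δ=2.4228, bond B=-63.2759.
  t=0,j=0: stock 47.0000 → up 51.7000 (V=61.9849), down 30.0800 (V=14.7370). Price 53.6752; hedge Δ=2.1854, bond B=-49.0377.
Self-financing check: at every node Δ·S+B equals the discounted successor values.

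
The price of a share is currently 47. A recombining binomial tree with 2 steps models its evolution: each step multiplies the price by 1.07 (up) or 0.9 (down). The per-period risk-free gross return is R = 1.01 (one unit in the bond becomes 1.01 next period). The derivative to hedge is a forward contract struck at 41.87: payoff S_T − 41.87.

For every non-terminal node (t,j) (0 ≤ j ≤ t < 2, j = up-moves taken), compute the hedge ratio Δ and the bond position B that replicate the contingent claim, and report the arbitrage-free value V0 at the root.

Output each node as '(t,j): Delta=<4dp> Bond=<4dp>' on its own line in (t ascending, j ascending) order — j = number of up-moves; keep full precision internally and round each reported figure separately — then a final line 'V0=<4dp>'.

(0,0): Delta=1.0000 Bond=-41.0450
(1,0): Delta=1.0000 Bond=-41.4554
(1,1): Delta=1.0000 Bond=-41.4554
V0=5.9550

The replicating-portfolio and risk-neutral prices coincide; use p* = (1.01−0.9)/(1.07−0.9) = 0.6471 for the latter.
Terminal payoffs: V(2,0)=-3.8000, V(2,1)=3.3910, V(2,2)=11.9403
(1,0): S=42.3000. Δ = (V_up−V_dn)/(S_up−S_dn) = (3.3910−-3.8000)/(45.2610−38.0700) = 1.0000. V = [p*·3.3910 + (1−p*)·-3.8000]/1.01 = 0.8446. B = V − Δ·S = -41.4554.
(1,1): S=50.2900. Δ = (V_up−V_dn)/(S_up−S_dn) = (11.9403−3.3910)/(53.8103−45.2610) = 1.0000. V = [p*·11.9403 + (1−p*)·3.3910]/1.01 = 8.8346. B = V − Δ·S = -41.4554.
(0,0): S=47.0000. Δ = (V_up−V_dn)/(S_up−S_dn) = (8.8346−0.8446)/(50.2900−42.3000) = 1.0000. V = [p*·8.8346 + (1−p*)·0.8446]/1.01 = 5.9550. B = V − Δ·S = -41.0450.
Each (Δ,B) replicates both successor values, so the strategy is self-financing and V0 is arbitrage-free.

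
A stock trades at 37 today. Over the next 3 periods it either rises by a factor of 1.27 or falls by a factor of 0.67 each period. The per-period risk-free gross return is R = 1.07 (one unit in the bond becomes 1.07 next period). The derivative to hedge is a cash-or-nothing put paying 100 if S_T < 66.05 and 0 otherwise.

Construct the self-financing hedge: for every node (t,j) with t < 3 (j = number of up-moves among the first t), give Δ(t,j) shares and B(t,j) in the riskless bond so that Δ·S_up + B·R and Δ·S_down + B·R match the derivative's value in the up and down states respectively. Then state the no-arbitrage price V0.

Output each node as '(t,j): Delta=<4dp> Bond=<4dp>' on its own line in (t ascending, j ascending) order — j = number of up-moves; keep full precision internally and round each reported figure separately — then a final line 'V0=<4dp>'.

Under the risk-neutral measure, an up-move has probability p* = (R−d)/(u−d) = 0.6667 and values discount at R = 1.07.
At expiry t=3: V(3,0)=100.0000, V(3,1)=100.0000, V(3,2)=100.0000, V(3,3)=0.0000
Node (2,0) S=16.6093: V=(p*·100.0000+(1−p*)·100.0000)/1.07=93.4579; Δ=(100.0000−100.0000)/(21.0938−11.1282)=0.0000; B=V−Δ·S=93.4579
Node (2,1) S=31.4833: V=(p*·100.0000+(1−p*)·100.0000)/1.07=93.4579; Δ=(100.0000−100.0000)/(39.9838−21.0938)=0.0000; B=V−Δ·S=93.4579
Node (2,2) S=59.6773: V=(p*·0.0000+(1−p*)·100.0000)/1.07=31.1526; Δ=(0.0000−100.0000)/(75.7902−39.9838)=-2.7928; B=V−Δ·S=197.8193
Node (1,0) S=24.7900: V=(p*·93.4579+(1−p*)·93.4579)/1.07=87.3439; Δ=(93.4579−93.4579)/(31.4833−16.6093)=0.0000; B=V−Δ·S=87.3439
Node (1,1) S=46.9900: V=(p*·31.1526+(1−p*)·93.4579)/1.07=48.5244; Δ=(31.1526−93.4579)/(59.6773−31.4833)=-2.2099; B=V−Δ·S=152.3665
Node (0,0) S=37.0000: V=(p*·48.5244+(1−p*)·87.3439)/1.07=57.4432; Δ=(48.5244−87.3439)/(46.9900−24.7900)=-1.7486; B=V−Δ·S=122.1423
Self-financing check: at every node Δ·S+B equals the discounted successor values.

(0,0): Delta=-1.7486 Bond=122.1423
(1,0): Delta=0.0000 Bond=87.3439
(1,1): Delta=-2.2099 Bond=152.3665
(2,0): Delta=0.0000 Bond=93.4579
(2,1): Delta=0.0000 Bond=93.4579
(2,2): Delta=-2.7928 Bond=197.8193
V0=57.4432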